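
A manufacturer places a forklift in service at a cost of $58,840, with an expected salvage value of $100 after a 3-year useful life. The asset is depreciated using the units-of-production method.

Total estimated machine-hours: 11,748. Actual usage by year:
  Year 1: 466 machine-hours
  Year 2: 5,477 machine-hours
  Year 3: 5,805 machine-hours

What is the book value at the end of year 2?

$29,125

Depreciable base = $58,840 − $100 = $58,740.
Rate = $58,740 / 11,748 machine-hours = $5 per machine-hour.
Year 1: 466 × $5 = $2,330. Book value $56,510.
Year 2: 5,477 × $5 = $27,385. Book value $29,125.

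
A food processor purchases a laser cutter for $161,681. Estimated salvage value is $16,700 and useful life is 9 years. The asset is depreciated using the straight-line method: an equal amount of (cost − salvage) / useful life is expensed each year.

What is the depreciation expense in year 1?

Depreciable base = $161,681 − $16,700 = $144,981.
Annual expense = $144,981 / 9 = $16,109.

$16,109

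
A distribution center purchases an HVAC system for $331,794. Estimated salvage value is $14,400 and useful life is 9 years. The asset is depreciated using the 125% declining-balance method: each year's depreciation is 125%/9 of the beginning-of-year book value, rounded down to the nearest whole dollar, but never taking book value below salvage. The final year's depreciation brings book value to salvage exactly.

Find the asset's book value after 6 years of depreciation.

$135,278

Depreciable base = $331,794 − $14,400 = $317,394.
Year 1: ⌊$331,794 × 125%/9⌋ = $46,082. Book value $285,712.
Year 2: ⌊$285,712 × 125%/9⌋ = $39,682. Book value $246,030.
Year 3: ⌊$246,030 × 125%/9⌋ = $34,170. Book value $211,860.
Year 4: ⌊$211,860 × 125%/9⌋ = $29,425. Book value $182,435.
Year 5: ⌊$182,435 × 125%/9⌋ = $25,338. Book value $157,097.
Year 6: ⌊$157,097 × 125%/9⌋ = $21,819. Book value $135,278.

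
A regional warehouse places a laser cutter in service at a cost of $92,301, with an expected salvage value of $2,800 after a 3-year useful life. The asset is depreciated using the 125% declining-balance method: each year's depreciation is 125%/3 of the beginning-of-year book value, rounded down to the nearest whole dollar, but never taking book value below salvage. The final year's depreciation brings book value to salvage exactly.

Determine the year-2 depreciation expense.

$22,434

Depreciable base = $92,301 − $2,800 = $89,501.
Year 1: ⌊$92,301 × 125%/3⌋ = $38,458. Book value $53,843.
Year 2: ⌊$53,843 × 125%/3⌋ = $22,434. Book value $31,409.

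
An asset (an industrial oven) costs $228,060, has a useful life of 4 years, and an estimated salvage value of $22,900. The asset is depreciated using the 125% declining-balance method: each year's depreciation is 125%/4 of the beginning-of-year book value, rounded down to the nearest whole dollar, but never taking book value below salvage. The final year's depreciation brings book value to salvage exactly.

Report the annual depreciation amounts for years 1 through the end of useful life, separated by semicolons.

$71,268; $48,997; $33,685; $51,210

Depreciable base = $228,060 − $22,900 = $205,160.
Year 1: ⌊$228,060 × 125%/4⌋ = $71,268. Book value $156,792.
Year 2: ⌊$156,792 × 125%/4⌋ = $48,997. Book value $107,795.
Year 3: ⌊$107,795 × 125%/4⌋ = $33,685. Book value $74,110.
Year 4 (final): $74,110 − $22,900 = $51,210. Book value $22,900.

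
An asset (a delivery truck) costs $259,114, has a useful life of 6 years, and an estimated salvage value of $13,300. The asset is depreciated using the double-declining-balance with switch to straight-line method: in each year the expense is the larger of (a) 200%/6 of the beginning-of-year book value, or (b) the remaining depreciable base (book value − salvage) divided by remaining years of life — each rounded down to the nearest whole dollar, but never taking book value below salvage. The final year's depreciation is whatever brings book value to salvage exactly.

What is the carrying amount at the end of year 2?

Depreciable base = $259,114 − $13,300 = $245,814.
Year 1: DB = ⌊$259,114 × 200%/6⌋ = $86,371; SL = ⌊$245,814/6⌋ = $40,969 → take DB $86,371. Book value $172,743.
Year 2: DB = ⌊$172,743 × 200%/6⌋ = $57,581; SL = ⌊$159,443/5⌋ = $31,888 → take DB $57,581. Book value $115,162.

$115,162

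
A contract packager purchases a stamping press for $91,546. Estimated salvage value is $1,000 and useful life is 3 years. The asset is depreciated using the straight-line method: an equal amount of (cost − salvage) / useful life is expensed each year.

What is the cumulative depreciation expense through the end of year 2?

Depreciable base = $91,546 − $1,000 = $90,546.
Annual expense = $90,546 / 3 = $30,182.
End of year 1: book value $61,364.
End of year 2: book value $31,182.
Accumulated through year 2 = $91,546 − $31,182 = $60,364.

$60,364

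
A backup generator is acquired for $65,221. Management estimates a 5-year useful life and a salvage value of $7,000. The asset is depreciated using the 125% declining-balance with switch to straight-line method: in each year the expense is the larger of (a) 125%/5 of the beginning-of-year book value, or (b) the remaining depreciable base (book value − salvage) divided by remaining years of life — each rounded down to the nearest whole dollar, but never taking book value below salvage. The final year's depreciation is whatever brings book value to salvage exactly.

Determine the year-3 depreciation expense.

$9,895

Depreciable base = $65,221 − $7,000 = $58,221.
Year 1: DB = ⌊$65,221 × 125%/5⌋ = $16,305; SL = ⌊$58,221/5⌋ = $11,644 → take DB $16,305. Book value $48,916.
Year 2: DB = ⌊$48,916 × 125%/5⌋ = $12,229; SL = ⌊$41,916/4⌋ = $10,479 → take DB $12,229. Book value $36,687.
Year 3: DB = ⌊$36,687 × 125%/5⌋ = $9,171; SL = ⌊$29,687/3⌋ = $9,895 → take SL $9,895. Book value $26,792.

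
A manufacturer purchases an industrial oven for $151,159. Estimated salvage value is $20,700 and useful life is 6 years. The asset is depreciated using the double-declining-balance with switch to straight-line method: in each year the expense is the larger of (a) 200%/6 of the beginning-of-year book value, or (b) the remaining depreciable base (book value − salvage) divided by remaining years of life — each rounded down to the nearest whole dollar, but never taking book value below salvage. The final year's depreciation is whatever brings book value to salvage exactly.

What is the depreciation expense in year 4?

$14,929

Depreciable base = $151,159 − $20,700 = $130,459.
Year 1: DB = ⌊$151,159 × 200%/6⌋ = $50,386; SL = ⌊$130,459/6⌋ = $21,743 → take DB $50,386. Book value $100,773.
Year 2: DB = ⌊$100,773 × 200%/6⌋ = $33,591; SL = ⌊$80,073/5⌋ = $16,014 → take DB $33,591. Book value $67,182.
Year 3: DB = ⌊$67,182 × 200%/6⌋ = $22,394; SL = ⌊$46,482/4⌋ = $11,620 → take DB $22,394. Book value $44,788.
Year 4: DB = ⌊$44,788 × 200%/6⌋ = $14,929; SL = ⌊$24,088/3⌋ = $8,029 → take DB $14,929. Book value $29,859.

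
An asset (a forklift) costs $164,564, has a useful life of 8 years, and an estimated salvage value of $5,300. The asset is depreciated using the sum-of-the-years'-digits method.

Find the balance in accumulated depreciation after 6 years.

$145,992

Depreciable base = $164,564 − $5,300 = $159,264.
Sum of the years' digits = 8+7+6+5+4+3+2+1 = 36.
Year 1: $159,264 × 8/36 = $35,392. Book value $129,172.
Year 2: $159,264 × 7/36 = $30,968. Book value $98,204.
Year 3: $159,264 × 6/36 = $26,544. Book value $71,660.
Year 4: $159,264 × 5/36 = $22,120. Book value $49,540.
Year 5: $159,264 × 4/36 = $17,696. Book value $31,844.
Year 6: $159,264 × 3/36 = $13,272. Book value $18,572.
Accumulated through year 6 = $164,564 − $18,572 = $145,992.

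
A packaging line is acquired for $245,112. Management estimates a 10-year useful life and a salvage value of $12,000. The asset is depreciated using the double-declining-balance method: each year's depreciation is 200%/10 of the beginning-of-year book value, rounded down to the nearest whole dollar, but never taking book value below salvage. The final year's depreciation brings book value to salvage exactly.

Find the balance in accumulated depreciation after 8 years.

$203,988

Depreciable base = $245,112 − $12,000 = $233,112.
Year 1: ⌊$245,112 × 200%/10⌋ = $49,022. Book value $196,090.
Year 2: ⌊$196,090 × 200%/10⌋ = $39,218. Book value $156,872.
Year 3: ⌊$156,872 × 200%/10⌋ = $31,374. Book value $125,498.
Year 4: ⌊$125,498 × 200%/10⌋ = $25,099. Book value $100,399.
Year 5: ⌊$100,399 × 200%/10⌋ = $20,079. Book value $80,320.
Year 6: ⌊$80,320 × 200%/10⌋ = $16,064. Book value $64,256.
Year 7: ⌊$64,256 × 200%/10⌋ = $12,851. Book value $51,405.
Year 8: ⌊$51,405 × 200%/10⌋ = $10,281. Book value $41,124.
Accumulated through year 8 = $245,112 − $41,124 = $203,988.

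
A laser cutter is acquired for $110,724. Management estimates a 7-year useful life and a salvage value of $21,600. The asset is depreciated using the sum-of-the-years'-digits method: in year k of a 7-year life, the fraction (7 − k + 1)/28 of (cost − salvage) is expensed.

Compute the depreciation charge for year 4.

Depreciable base = $110,724 − $21,600 = $89,124.
Sum of the years' digits = 7+6+5+4+3+2+1 = 28.
Year 1: $89,124 × 7/28 = $22,281. Book value $88,443.
Year 2: $89,124 × 6/28 = $19,098. Book value $69,345.
Year 3: $89,124 × 5/28 = $15,915. Book value $53,430.
Year 4: $89,124 × 4/28 = $12,732. Book value $40,698.

$12,732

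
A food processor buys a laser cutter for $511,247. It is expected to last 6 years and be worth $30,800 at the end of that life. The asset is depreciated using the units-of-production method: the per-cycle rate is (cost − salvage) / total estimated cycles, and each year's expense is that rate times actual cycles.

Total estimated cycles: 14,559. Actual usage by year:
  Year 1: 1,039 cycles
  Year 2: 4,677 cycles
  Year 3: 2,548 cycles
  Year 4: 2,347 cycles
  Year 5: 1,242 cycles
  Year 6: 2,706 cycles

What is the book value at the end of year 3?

Depreciable base = $511,247 − $30,800 = $480,447.
Rate = $480,447 / 14,559 cycles = $33 per cycle.
Year 1: 1,039 × $33 = $34,287. Book value $476,960.
Year 2: 4,677 × $33 = $154,341. Book value $322,619.
Year 3: 2,548 × $33 = $84,084. Book value $238,535.

$238,535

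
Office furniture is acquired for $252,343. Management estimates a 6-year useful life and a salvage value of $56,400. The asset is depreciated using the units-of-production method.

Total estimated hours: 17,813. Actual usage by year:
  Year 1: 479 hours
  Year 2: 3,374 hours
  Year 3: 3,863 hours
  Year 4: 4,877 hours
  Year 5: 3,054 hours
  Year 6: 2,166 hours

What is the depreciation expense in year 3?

$42,493

Depreciable base = $252,343 − $56,400 = $195,943.
Rate = $195,943 / 17,813 hours = $11 per hour.
Year 1: 479 × $11 = $5,269. Book value $247,074.
Year 2: 3,374 × $11 = $37,114. Book value $209,960.
Year 3: 3,863 × $11 = $42,493. Book value $167,467.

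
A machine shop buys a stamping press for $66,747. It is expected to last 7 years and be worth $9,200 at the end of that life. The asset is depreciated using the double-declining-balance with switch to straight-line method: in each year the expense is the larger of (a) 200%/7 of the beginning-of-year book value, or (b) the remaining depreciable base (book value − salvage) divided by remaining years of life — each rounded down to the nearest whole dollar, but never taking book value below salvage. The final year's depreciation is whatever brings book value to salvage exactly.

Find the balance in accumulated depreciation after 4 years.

Depreciable base = $66,747 − $9,200 = $57,547.
Year 1: DB = ⌊$66,747 × 200%/7⌋ = $19,070; SL = ⌊$57,547/7⌋ = $8,221 → take DB $19,070. Book value $47,677.
Year 2: DB = ⌊$47,677 × 200%/7⌋ = $13,622; SL = ⌊$38,477/6⌋ = $6,412 → take DB $13,622. Book value $34,055.
Year 3: DB = ⌊$34,055 × 200%/7⌋ = $9,730; SL = ⌊$24,855/5⌋ = $4,971 → take DB $9,730. Book value $24,325.
Year 4: DB = ⌊$24,325 × 200%/7⌋ = $6,950; SL = ⌊$15,125/4⌋ = $3,781 → take DB $6,950. Book value $17,375.
Accumulated through year 4 = $66,747 − $17,375 = $49,372.

$49,372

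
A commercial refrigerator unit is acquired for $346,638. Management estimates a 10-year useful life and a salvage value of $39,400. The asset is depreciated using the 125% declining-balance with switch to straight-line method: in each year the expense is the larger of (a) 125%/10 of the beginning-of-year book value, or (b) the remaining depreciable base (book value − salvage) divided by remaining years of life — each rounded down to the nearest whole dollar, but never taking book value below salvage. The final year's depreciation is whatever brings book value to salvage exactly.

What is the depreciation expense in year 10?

$27,300

Depreciable base = $346,638 − $39,400 = $307,238.
Year 1: DB = ⌊$346,638 × 125%/10⌋ = $43,329; SL = ⌊$307,238/10⌋ = $30,723 → take DB $43,329. Book value $303,309.
Year 2: DB = ⌊$303,309 × 125%/10⌋ = $37,913; SL = ⌊$263,909/9⌋ = $29,323 → take DB $37,913. Book value $265,396.
Year 3: DB = ⌊$265,396 × 125%/10⌋ = $33,174; SL = ⌊$225,996/8⌋ = $28,249 → take DB $33,174. Book value $232,222.
Year 4: DB = ⌊$232,222 × 125%/10⌋ = $29,027; SL = ⌊$192,822/7⌋ = $27,546 → take DB $29,027. Book value $203,195.
Year 5: DB = ⌊$203,195 × 125%/10⌋ = $25,399; SL = ⌊$163,795/6⌋ = $27,299 → take SL $27,299. Book value $175,896.
Year 6: DB = ⌊$175,896 × 125%/10⌋ = $21,987; SL = ⌊$136,496/5⌋ = $27,299 → take SL $27,299. Book value $148,597.
Year 7: DB = ⌊$148,597 × 125%/10⌋ = $18,574; SL = ⌊$109,197/4⌋ = $27,299 → take SL $27,299. Book value $121,298.
Year 8: DB = ⌊$121,298 × 125%/10⌋ = $15,162; SL = ⌊$81,898/3⌋ = $27,299 → take SL $27,299. Book value $93,999.
Year 9: DB = ⌊$93,999 × 125%/10⌋ = $11,749; SL = ⌊$54,599/2⌋ = $27,299 → take SL $27,299. Book value $66,700.
Year 10 (final): $66,700 − $39,400 = $27,300. Book value $39,400.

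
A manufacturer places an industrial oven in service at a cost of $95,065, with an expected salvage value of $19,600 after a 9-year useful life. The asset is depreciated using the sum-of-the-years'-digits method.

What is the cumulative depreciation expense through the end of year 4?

Depreciable base = $95,065 − $19,600 = $75,465.
Sum of the years' digits = 9+8+7+6+5+4+3+2+1 = 45.
Year 1: $75,465 × 9/45 = $15,093. Book value $79,972.
Year 2: $75,465 × 8/45 = $13,416. Book value $66,556.
Year 3: $75,465 × 7/45 = $11,739. Book value $54,817.
Year 4: $75,465 × 6/45 = $10,062. Book value $44,755.
Accumulated through year 4 = $95,065 − $44,755 = $50,310.

$50,310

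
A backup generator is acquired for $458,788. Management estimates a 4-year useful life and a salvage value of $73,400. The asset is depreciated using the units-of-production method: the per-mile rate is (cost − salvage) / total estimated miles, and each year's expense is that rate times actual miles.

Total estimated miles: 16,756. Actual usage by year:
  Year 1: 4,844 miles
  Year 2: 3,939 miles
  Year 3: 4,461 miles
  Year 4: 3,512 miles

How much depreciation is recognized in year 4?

$80,776

Depreciable base = $458,788 − $73,400 = $385,388.
Rate = $385,388 / 16,756 miles = $23 per mile.
Year 1: 4,844 × $23 = $111,412. Book value $347,376.
Year 2: 3,939 × $23 = $90,597. Book value $256,779.
Year 3: 4,461 × $23 = $102,603. Book value $154,176.
Year 4: 3,512 × $23 = $80,776. Book value $73,400.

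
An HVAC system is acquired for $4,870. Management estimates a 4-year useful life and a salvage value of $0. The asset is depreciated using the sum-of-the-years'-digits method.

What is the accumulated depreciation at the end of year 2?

Depreciable base = $4,870 − $0 = $4,870.
Sum of the years' digits = 4+3+2+1 = 10.
Year 1: $4,870 × 4/10 = $1,948. Book value $2,922.
Year 2: $4,870 × 3/10 = $1,461. Book value $1,461.
Accumulated through year 2 = $4,870 − $1,461 = $3,409.

$3,409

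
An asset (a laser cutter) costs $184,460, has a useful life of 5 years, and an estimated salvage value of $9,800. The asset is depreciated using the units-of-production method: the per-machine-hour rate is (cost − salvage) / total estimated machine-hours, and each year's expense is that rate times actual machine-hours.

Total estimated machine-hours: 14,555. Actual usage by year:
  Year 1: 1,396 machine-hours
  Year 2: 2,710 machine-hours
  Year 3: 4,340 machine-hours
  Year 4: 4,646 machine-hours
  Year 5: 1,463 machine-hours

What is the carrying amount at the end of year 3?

Depreciable base = $184,460 − $9,800 = $174,660.
Rate = $174,660 / 14,555 machine-hours = $12 per machine-hour.
Year 1: 1,396 × $12 = $16,752. Book value $167,708.
Year 2: 2,710 × $12 = $32,520. Book value $135,188.
Year 3: 4,340 × $12 = $52,080. Book value $83,108.

$83,108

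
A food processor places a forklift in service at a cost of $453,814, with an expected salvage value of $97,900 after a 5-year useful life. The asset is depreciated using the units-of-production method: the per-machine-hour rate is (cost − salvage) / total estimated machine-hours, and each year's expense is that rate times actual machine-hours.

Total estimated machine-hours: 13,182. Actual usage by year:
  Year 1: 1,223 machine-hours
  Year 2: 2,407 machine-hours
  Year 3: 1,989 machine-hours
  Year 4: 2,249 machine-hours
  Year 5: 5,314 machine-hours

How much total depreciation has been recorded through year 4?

Depreciable base = $453,814 − $97,900 = $355,914.
Rate = $355,914 / 13,182 machine-hours = $27 per machine-hour.
Year 1: 1,223 × $27 = $33,021. Book value $420,793.
Year 2: 2,407 × $27 = $64,989. Book value $355,804.
Year 3: 1,989 × $27 = $53,703. Book value $302,101.
Year 4: 2,249 × $27 = $60,723. Book value $241,378.
Accumulated through year 4 = $453,814 − $241,378 = $212,436.

$212,436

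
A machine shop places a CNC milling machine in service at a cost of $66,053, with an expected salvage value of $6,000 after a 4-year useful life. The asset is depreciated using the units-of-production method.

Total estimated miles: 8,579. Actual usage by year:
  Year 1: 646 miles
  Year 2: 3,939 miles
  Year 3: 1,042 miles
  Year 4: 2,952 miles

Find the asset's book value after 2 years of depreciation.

Depreciable base = $66,053 − $6,000 = $60,053.
Rate = $60,053 / 8,579 miles = $7 per mile.
Year 1: 646 × $7 = $4,522. Book value $61,531.
Year 2: 3,939 × $7 = $27,573. Book value $33,958.

$33,958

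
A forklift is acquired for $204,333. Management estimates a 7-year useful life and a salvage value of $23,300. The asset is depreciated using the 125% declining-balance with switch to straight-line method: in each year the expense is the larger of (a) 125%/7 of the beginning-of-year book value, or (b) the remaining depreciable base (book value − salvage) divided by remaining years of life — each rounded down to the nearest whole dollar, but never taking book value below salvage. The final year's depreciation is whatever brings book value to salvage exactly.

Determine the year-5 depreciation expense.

Depreciable base = $204,333 − $23,300 = $181,033.
Year 1: DB = ⌊$204,333 × 125%/7⌋ = $36,488; SL = ⌊$181,033/7⌋ = $25,861 → take DB $36,488. Book value $167,845.
Year 2: DB = ⌊$167,845 × 125%/7⌋ = $29,972; SL = ⌊$144,545/6⌋ = $24,090 → take DB $29,972. Book value $137,873.
Year 3: DB = ⌊$137,873 × 125%/7⌋ = $24,620; SL = ⌊$114,573/5⌋ = $22,914 → take DB $24,620. Book value $113,253.
Year 4: DB = ⌊$113,253 × 125%/7⌋ = $20,223; SL = ⌊$89,953/4⌋ = $22,488 → take SL $22,488. Book value $90,765.
Year 5: DB = ⌊$90,765 × 125%/7⌋ = $16,208; SL = ⌊$67,465/3⌋ = $22,488 → take SL $22,488. Book value $68,277.

$22,488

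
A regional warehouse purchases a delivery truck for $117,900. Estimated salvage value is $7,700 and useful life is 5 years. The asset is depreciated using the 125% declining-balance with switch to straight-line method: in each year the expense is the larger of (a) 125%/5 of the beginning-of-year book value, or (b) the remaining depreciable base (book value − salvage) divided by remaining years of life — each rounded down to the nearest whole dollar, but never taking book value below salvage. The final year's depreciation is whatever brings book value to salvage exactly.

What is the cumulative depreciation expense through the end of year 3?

Depreciable base = $117,900 − $7,700 = $110,200.
Year 1: DB = ⌊$117,900 × 125%/5⌋ = $29,475; SL = ⌊$110,200/5⌋ = $22,040 → take DB $29,475. Book value $88,425.
Year 2: DB = ⌊$88,425 × 125%/5⌋ = $22,106; SL = ⌊$80,725/4⌋ = $20,181 → take DB $22,106. Book value $66,319.
Year 3: DB = ⌊$66,319 × 125%/5⌋ = $16,579; SL = ⌊$58,619/3⌋ = $19,539 → take SL $19,539. Book value $46,780.
Accumulated through year 3 = $117,900 − $46,780 = $71,120.

$71,120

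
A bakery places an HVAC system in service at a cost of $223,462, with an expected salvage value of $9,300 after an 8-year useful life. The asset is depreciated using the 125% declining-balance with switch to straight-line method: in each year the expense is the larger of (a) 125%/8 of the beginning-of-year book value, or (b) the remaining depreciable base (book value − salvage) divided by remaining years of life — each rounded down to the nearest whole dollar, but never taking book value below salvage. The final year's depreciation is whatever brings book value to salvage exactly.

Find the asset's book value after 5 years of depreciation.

Depreciable base = $223,462 − $9,300 = $214,162.
Year 1: DB = ⌊$223,462 × 125%/8⌋ = $34,915; SL = ⌊$214,162/8⌋ = $26,770 → take DB $34,915. Book value $188,547.
Year 2: DB = ⌊$188,547 × 125%/8⌋ = $29,460; SL = ⌊$179,247/7⌋ = $25,606 → take DB $29,460. Book value $159,087.
Year 3: DB = ⌊$159,087 × 125%/8⌋ = $24,857; SL = ⌊$149,787/6⌋ = $24,964 → take SL $24,964. Book value $134,123.
Year 4: DB = ⌊$134,123 × 125%/8⌋ = $20,956; SL = ⌊$124,823/5⌋ = $24,964 → take SL $24,964. Book value $109,159.
Year 5: DB = ⌊$109,159 × 125%/8⌋ = $17,056; SL = ⌊$99,859/4⌋ = $24,964 → take SL $24,964. Book value $84,195.

$84,195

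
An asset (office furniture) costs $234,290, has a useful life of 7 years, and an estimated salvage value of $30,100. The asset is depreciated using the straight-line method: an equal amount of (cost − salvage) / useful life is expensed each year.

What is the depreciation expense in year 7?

$29,170

Depreciable base = $234,290 − $30,100 = $204,190.
Annual expense = $204,190 / 7 = $29,170.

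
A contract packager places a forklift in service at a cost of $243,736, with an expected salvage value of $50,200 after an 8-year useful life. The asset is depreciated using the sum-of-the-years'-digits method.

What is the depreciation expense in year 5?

$21,504

Depreciable base = $243,736 − $50,200 = $193,536.
Sum of the years' digits = 8+7+6+5+4+3+2+1 = 36.
Year 1: $193,536 × 8/36 = $43,008. Book value $200,728.
Year 2: $193,536 × 7/36 = $37,632. Book value $163,096.
Year 3: $193,536 × 6/36 = $32,256. Book value $130,840.
Year 4: $193,536 × 5/36 = $26,880. Book value $103,960.
Year 5: $193,536 × 4/36 = $21,504. Book value $82,456.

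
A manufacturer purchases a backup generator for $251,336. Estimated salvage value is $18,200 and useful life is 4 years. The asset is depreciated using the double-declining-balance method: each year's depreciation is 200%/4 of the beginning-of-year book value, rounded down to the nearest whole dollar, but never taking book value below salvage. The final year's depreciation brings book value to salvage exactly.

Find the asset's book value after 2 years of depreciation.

$62,834

Depreciable base = $251,336 − $18,200 = $233,136.
Year 1: ⌊$251,336 × 200%/4⌋ = $125,668. Book value $125,668.
Year 2: ⌊$125,668 × 200%/4⌋ = $62,834. Book value $62,834.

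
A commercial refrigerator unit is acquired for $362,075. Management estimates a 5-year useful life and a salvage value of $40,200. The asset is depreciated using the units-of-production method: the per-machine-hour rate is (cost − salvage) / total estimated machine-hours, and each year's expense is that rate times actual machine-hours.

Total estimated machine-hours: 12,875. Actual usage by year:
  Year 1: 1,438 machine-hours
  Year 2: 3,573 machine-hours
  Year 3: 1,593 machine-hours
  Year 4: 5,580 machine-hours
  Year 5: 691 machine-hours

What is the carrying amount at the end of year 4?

$57,475

Depreciable base = $362,075 − $40,200 = $321,875.
Rate = $321,875 / 12,875 machine-hours = $25 per machine-hour.
Year 1: 1,438 × $25 = $35,950. Book value $326,125.
Year 2: 3,573 × $25 = $89,325. Book value $236,800.
Year 3: 1,593 × $25 = $39,825. Book value $196,975.
Year 4: 5,580 × $25 = $139,500. Book value $57,475.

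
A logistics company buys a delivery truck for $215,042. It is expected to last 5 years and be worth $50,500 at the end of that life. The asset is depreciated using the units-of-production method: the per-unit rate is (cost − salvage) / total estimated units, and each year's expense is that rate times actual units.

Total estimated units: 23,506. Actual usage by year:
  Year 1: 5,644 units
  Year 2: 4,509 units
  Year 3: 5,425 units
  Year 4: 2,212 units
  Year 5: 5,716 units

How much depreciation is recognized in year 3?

Depreciable base = $215,042 − $50,500 = $164,542.
Rate = $164,542 / 23,506 units = $7 per unit.
Year 1: 5,644 × $7 = $39,508. Book value $175,534.
Year 2: 4,509 × $7 = $31,563. Book value $143,971.
Year 3: 5,425 × $7 = $37,975. Book value $105,996.

$37,975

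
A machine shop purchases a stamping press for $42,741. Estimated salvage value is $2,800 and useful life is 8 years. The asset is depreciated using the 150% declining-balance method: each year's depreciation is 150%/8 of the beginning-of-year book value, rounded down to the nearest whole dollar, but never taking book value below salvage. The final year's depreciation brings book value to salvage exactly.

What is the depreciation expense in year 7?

$2,306

Depreciable base = $42,741 − $2,800 = $39,941.
Year 1: ⌊$42,741 × 150%/8⌋ = $8,013. Book value $34,728.
Year 2: ⌊$34,728 × 150%/8⌋ = $6,511. Book value $28,217.
Year 3: ⌊$28,217 × 150%/8⌋ = $5,290. Book value $22,927.
Year 4: ⌊$22,927 × 150%/8⌋ = $4,298. Book value $18,629.
Year 5: ⌊$18,629 × 150%/8⌋ = $3,492. Book value $15,137.
Year 6: ⌊$15,137 × 150%/8⌋ = $2,838. Book value $12,299.
Year 7: ⌊$12,299 × 150%/8⌋ = $2,306. Book value $9,993.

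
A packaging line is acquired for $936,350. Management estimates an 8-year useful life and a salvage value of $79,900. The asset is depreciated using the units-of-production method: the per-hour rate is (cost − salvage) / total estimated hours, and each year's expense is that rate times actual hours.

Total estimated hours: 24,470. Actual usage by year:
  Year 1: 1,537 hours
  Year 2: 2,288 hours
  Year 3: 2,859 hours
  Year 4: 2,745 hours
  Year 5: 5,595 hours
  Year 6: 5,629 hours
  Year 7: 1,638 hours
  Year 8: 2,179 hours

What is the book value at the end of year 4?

Depreciable base = $936,350 − $79,900 = $856,450.
Rate = $856,450 / 24,470 hours = $35 per hour.
Year 1: 1,537 × $35 = $53,795. Book value $882,555.
Year 2: 2,288 × $35 = $80,080. Book value $802,475.
Year 3: 2,859 × $35 = $100,065. Book value $702,410.
Year 4: 2,745 × $35 = $96,075. Book value $606,335.

$606,335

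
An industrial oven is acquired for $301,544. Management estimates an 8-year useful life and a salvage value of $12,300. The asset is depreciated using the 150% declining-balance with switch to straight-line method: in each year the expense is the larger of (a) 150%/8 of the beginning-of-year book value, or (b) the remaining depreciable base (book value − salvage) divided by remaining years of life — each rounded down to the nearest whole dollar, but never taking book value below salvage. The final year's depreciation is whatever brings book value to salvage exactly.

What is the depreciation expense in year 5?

Depreciable base = $301,544 − $12,300 = $289,244.
Year 1: DB = ⌊$301,544 × 150%/8⌋ = $56,539; SL = ⌊$289,244/8⌋ = $36,155 → take DB $56,539. Book value $245,005.
Year 2: DB = ⌊$245,005 × 150%/8⌋ = $45,938; SL = ⌊$232,705/7⌋ = $33,243 → take DB $45,938. Book value $199,067.
Year 3: DB = ⌊$199,067 × 150%/8⌋ = $37,325; SL = ⌊$186,767/6⌋ = $31,127 → take DB $37,325. Book value $161,742.
Year 4: DB = ⌊$161,742 × 150%/8⌋ = $30,326; SL = ⌊$149,442/5⌋ = $29,888 → take DB $30,326. Book value $131,416.
Year 5: DB = ⌊$131,416 × 150%/8⌋ = $24,640; SL = ⌊$119,116/4⌋ = $29,779 → take SL $29,779. Book value $101,637.

$29,779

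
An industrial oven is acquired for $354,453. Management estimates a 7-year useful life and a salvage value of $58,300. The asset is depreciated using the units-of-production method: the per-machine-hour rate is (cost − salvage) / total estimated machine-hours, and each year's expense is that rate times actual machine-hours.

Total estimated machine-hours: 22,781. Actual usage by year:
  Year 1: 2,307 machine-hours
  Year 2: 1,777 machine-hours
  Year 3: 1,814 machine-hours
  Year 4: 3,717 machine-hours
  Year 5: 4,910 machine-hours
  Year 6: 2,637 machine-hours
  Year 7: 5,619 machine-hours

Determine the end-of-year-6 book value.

$131,347

Depreciable base = $354,453 − $58,300 = $296,153.
Rate = $296,153 / 22,781 machine-hours = $13 per machine-hour.
Year 1: 2,307 × $13 = $29,991. Book value $324,462.
Year 2: 1,777 × $13 = $23,101. Book value $301,361.
Year 3: 1,814 × $13 = $23,582. Book value $277,779.
Year 4: 3,717 × $13 = $48,321. Book value $229,458.
Year 5: 4,910 × $13 = $63,830. Book value $165,628.
Year 6: 2,637 × $13 = $34,281. Book value $131,347.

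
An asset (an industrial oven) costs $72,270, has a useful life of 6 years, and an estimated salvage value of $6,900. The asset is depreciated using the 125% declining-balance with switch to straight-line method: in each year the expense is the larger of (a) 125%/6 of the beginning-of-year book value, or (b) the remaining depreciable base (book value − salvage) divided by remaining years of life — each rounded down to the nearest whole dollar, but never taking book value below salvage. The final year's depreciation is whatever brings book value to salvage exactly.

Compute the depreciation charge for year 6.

$9,599

Depreciable base = $72,270 − $6,900 = $65,370.
Year 1: DB = ⌊$72,270 × 125%/6⌋ = $15,056; SL = ⌊$65,370/6⌋ = $10,895 → take DB $15,056. Book value $57,214.
Year 2: DB = ⌊$57,214 × 125%/6⌋ = $11,919; SL = ⌊$50,314/5⌋ = $10,062 → take DB $11,919. Book value $45,295.
Year 3: DB = ⌊$45,295 × 125%/6⌋ = $9,436; SL = ⌊$38,395/4⌋ = $9,598 → take SL $9,598. Book value $35,697.
Year 4: DB = ⌊$35,697 × 125%/6⌋ = $7,436; SL = ⌊$28,797/3⌋ = $9,599 → take SL $9,599. Book value $26,098.
Year 5: DB = ⌊$26,098 × 125%/6⌋ = $5,437; SL = ⌊$19,198/2⌋ = $9,599 → take SL $9,599. Book value $16,499.
Year 6 (final): $16,499 − $6,900 = $9,599. Book value $6,900.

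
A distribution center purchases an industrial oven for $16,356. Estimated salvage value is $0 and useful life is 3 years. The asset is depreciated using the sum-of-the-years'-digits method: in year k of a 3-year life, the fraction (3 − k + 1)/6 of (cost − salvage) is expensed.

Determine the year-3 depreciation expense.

Depreciable base = $16,356 − $0 = $16,356.
Sum of the years' digits = 3+2+1 = 6.
Year 1: $16,356 × 3/6 = $8,178. Book value $8,178.
Year 2: $16,356 × 2/6 = $5,452. Book value $2,726.
Year 3: $16,356 × 1/6 = $2,726. Book value $0.

$2,726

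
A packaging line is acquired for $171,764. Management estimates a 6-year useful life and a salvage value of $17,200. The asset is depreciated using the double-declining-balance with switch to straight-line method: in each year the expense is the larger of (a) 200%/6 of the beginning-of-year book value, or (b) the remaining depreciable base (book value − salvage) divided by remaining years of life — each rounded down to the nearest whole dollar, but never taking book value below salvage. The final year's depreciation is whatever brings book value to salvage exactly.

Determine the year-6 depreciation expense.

Depreciable base = $171,764 − $17,200 = $154,564.
Year 1: DB = ⌊$171,764 × 200%/6⌋ = $57,254; SL = ⌊$154,564/6⌋ = $25,760 → take DB $57,254. Book value $114,510.
Year 2: DB = ⌊$114,510 × 200%/6⌋ = $38,170; SL = ⌊$97,310/5⌋ = $19,462 → take DB $38,170. Book value $76,340.
Year 3: DB = ⌊$76,340 × 200%/6⌋ = $25,446; SL = ⌊$59,140/4⌋ = $14,785 → take DB $25,446. Book value $50,894.
Year 4: DB = ⌊$50,894 × 200%/6⌋ = $16,964; SL = ⌊$33,694/3⌋ = $11,231 → take DB $16,964. Book value $33,930.
Year 5: DB = ⌊$33,930 × 200%/6⌋ = $11,310; SL = ⌊$16,730/2⌋ = $8,365 → take DB $11,310. Book value $22,620.
Year 6 (final): $22,620 − $17,200 = $5,420. Book value $17,200.

$5,420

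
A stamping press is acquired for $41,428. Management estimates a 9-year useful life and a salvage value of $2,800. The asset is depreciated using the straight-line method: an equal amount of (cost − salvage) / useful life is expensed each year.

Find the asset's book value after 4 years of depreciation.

$24,260

Depreciable base = $41,428 − $2,800 = $38,628.
Annual expense = $38,628 / 9 = $4,292.
End of year 1: book value $37,136.
End of year 2: book value $32,844.
End of year 3: book value $28,552.
End of year 4: book value $24,260.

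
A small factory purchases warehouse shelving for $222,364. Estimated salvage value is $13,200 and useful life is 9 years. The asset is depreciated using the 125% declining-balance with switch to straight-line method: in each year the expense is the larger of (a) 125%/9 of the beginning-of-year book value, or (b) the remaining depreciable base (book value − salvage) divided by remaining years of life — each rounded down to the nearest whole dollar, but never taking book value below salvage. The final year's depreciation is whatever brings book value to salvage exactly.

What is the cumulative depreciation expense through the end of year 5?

Depreciable base = $222,364 − $13,200 = $209,164.
Year 1: DB = ⌊$222,364 × 125%/9⌋ = $30,883; SL = ⌊$209,164/9⌋ = $23,240 → take DB $30,883. Book value $191,481.
Year 2: DB = ⌊$191,481 × 125%/9⌋ = $26,594; SL = ⌊$178,281/8⌋ = $22,285 → take DB $26,594. Book value $164,887.
Year 3: DB = ⌊$164,887 × 125%/9⌋ = $22,900; SL = ⌊$151,687/7⌋ = $21,669 → take DB $22,900. Book value $141,987.
Year 4: DB = ⌊$141,987 × 125%/9⌋ = $19,720; SL = ⌊$128,787/6⌋ = $21,464 → take SL $21,464. Book value $120,523.
Year 5: DB = ⌊$120,523 × 125%/9⌋ = $16,739; SL = ⌊$107,323/5⌋ = $21,464 → take SL $21,464. Book value $99,059.
Accumulated through year 5 = $222,364 − $99,059 = $123,305.

$123,305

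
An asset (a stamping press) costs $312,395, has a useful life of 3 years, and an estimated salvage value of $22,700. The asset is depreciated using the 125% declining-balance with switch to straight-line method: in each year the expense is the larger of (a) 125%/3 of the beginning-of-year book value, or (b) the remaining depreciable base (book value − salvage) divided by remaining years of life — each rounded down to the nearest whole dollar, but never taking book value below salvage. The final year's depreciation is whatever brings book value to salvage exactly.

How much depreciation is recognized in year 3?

Depreciable base = $312,395 − $22,700 = $289,695.
Year 1: DB = ⌊$312,395 × 125%/3⌋ = $130,164; SL = ⌊$289,695/3⌋ = $96,565 → take DB $130,164. Book value $182,231.
Year 2: DB = ⌊$182,231 × 125%/3⌋ = $75,929; SL = ⌊$159,531/2⌋ = $79,765 → take SL $79,765. Book value $102,466.
Year 3 (final): $102,466 − $22,700 = $79,766. Book value $22,700.

$79,766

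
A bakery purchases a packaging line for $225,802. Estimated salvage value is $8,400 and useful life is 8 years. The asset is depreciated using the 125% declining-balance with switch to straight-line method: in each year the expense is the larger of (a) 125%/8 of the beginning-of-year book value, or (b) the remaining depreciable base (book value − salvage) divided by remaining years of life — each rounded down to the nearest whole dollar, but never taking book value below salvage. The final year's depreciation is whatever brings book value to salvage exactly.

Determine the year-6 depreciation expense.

$25,392

Depreciable base = $225,802 − $8,400 = $217,402.
Year 1: DB = ⌊$225,802 × 125%/8⌋ = $35,281; SL = ⌊$217,402/8⌋ = $27,175 → take DB $35,281. Book value $190,521.
Year 2: DB = ⌊$190,521 × 125%/8⌋ = $29,768; SL = ⌊$182,121/7⌋ = $26,017 → take DB $29,768. Book value $160,753.
Year 3: DB = ⌊$160,753 × 125%/8⌋ = $25,117; SL = ⌊$152,353/6⌋ = $25,392 → take SL $25,392. Book value $135,361.
Year 4: DB = ⌊$135,361 × 125%/8⌋ = $21,150; SL = ⌊$126,961/5⌋ = $25,392 → take SL $25,392. Book value $109,969.
Year 5: DB = ⌊$109,969 × 125%/8⌋ = $17,182; SL = ⌊$101,569/4⌋ = $25,392 → take SL $25,392. Book value $84,577.
Year 6: DB = ⌊$84,577 × 125%/8⌋ = $13,215; SL = ⌊$76,177/3⌋ = $25,392 → take SL $25,392. Book value $59,185.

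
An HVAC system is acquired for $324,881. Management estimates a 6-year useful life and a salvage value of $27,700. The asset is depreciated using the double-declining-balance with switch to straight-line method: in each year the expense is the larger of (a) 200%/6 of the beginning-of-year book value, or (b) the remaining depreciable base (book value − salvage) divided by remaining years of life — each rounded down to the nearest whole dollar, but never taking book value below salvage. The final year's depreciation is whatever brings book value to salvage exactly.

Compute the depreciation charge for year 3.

Depreciable base = $324,881 − $27,700 = $297,181.
Year 1: DB = ⌊$324,881 × 200%/6⌋ = $108,293; SL = ⌊$297,181/6⌋ = $49,530 → take DB $108,293. Book value $216,588.
Year 2: DB = ⌊$216,588 × 200%/6⌋ = $72,196; SL = ⌊$188,888/5⌋ = $37,777 → take DB $72,196. Book value $144,392.
Year 3: DB = ⌊$144,392 × 200%/6⌋ = $48,130; SL = ⌊$116,692/4⌋ = $29,173 → take DB $48,130. Book value $96,262.

$48,130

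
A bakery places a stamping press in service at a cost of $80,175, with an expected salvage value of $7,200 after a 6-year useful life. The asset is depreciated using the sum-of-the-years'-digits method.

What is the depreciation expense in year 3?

Depreciable base = $80,175 − $7,200 = $72,975.
Sum of the years' digits = 6+5+4+3+2+1 = 21.
Year 1: $72,975 × 6/21 = $20,850. Book value $59,325.
Year 2: $72,975 × 5/21 = $17,375. Book value $41,950.
Year 3: $72,975 × 4/21 = $13,900. Book value $28,050.

$13,900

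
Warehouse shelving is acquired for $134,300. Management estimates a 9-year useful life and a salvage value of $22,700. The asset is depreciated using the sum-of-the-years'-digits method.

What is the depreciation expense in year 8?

$4,960

Depreciable base = $134,300 − $22,700 = $111,600.
Sum of the years' digits = 9+8+7+6+5+4+3+2+1 = 45.
Year 1: $111,600 × 9/45 = $22,320. Book value $111,980.
Year 2: $111,600 × 8/45 = $19,840. Book value $92,140.
Year 3: $111,600 × 7/45 = $17,360. Book value $74,780.
Year 4: $111,600 × 6/45 = $14,880. Book value $59,900.
Year 5: $111,600 × 5/45 = $12,400. Book value $47,500.
Year 6: $111,600 × 4/45 = $9,920. Book value $37,580.
Year 7: $111,600 × 3/45 = $7,440. Book value $30,140.
Year 8: $111,600 × 2/45 = $4,960. Book value $25,180.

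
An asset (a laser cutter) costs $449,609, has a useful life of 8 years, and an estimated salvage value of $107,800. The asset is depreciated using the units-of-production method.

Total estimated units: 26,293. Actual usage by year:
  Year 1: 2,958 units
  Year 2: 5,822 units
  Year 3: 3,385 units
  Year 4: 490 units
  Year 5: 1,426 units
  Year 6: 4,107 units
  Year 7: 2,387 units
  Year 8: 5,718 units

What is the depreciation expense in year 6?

$53,391

Depreciable base = $449,609 − $107,800 = $341,809.
Rate = $341,809 / 26,293 units = $13 per unit.
Year 1: 2,958 × $13 = $38,454. Book value $411,155.
Year 2: 5,822 × $13 = $75,686. Book value $335,469.
Year 3: 3,385 × $13 = $44,005. Book value $291,464.
Year 4: 490 × $13 = $6,370. Book value $285,094.
Year 5: 1,426 × $13 = $18,538. Book value $266,556.
Year 6: 4,107 × $13 = $53,391. Book value $213,165.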